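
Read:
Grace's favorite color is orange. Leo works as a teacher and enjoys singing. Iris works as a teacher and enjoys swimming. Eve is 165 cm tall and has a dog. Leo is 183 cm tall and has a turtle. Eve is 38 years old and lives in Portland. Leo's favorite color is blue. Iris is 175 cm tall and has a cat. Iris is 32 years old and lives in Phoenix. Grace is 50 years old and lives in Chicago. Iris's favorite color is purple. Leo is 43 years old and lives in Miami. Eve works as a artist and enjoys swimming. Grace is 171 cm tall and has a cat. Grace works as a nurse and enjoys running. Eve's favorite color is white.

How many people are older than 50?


Filter: 0

0


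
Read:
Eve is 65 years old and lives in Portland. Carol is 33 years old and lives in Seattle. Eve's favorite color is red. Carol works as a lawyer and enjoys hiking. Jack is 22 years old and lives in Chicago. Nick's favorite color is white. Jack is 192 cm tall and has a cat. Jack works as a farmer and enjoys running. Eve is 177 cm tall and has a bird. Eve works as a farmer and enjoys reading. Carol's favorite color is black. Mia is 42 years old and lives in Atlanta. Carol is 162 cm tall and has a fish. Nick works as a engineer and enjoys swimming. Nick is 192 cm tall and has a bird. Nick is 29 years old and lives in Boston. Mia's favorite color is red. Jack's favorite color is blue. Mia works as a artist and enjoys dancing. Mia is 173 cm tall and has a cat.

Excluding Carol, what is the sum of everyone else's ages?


Sum (excluding Carol): 158

158


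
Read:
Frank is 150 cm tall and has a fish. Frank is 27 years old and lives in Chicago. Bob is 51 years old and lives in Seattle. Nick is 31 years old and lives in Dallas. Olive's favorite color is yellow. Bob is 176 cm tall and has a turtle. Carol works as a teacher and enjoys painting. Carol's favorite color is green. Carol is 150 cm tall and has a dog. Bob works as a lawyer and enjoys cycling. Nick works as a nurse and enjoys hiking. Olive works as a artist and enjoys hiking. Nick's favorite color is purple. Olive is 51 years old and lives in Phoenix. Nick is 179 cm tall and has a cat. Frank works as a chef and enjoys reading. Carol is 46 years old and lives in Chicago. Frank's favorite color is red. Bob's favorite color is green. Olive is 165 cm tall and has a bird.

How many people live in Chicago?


Count in Chicago: 2

2


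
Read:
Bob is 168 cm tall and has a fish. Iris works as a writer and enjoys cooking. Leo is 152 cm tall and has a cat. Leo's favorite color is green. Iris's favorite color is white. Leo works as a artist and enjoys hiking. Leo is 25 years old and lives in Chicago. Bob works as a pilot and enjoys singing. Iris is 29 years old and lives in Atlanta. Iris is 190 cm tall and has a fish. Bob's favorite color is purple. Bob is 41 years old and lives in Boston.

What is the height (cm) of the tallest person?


Tallest: Iris at 190 cm

190


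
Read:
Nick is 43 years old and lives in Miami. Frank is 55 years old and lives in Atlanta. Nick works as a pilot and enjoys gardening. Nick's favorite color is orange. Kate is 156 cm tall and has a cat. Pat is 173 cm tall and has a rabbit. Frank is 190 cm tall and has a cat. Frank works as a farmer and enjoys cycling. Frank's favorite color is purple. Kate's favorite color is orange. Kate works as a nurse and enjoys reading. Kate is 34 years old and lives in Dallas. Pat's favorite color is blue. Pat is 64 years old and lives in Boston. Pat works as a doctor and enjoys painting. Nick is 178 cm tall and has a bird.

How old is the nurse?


The nurse is Kate, age 34

34


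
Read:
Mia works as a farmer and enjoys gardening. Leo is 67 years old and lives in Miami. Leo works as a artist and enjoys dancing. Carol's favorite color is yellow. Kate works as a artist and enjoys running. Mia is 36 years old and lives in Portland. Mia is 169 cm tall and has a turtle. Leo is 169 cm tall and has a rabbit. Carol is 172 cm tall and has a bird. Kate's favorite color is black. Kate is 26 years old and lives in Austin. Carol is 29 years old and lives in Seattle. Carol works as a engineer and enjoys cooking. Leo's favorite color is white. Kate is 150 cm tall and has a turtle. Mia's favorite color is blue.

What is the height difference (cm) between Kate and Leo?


|150 - 169| = 19

19


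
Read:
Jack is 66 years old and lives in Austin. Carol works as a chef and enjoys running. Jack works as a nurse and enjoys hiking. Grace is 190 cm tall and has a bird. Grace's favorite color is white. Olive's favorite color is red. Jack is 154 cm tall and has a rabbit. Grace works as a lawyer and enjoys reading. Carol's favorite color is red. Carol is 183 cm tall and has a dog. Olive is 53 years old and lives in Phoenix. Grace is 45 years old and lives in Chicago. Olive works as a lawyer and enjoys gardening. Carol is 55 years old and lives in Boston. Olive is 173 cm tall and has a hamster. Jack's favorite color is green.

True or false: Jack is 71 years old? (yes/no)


Jack is actually 66. no

no


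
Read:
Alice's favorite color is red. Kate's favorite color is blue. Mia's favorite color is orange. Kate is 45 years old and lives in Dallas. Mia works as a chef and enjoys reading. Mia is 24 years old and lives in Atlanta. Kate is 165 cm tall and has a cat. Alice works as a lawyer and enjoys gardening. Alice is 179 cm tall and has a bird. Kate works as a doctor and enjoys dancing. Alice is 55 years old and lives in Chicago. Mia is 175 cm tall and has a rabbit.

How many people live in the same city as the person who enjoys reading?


Person with hobby reading is Mia, city Atlanta. Count = 1

1


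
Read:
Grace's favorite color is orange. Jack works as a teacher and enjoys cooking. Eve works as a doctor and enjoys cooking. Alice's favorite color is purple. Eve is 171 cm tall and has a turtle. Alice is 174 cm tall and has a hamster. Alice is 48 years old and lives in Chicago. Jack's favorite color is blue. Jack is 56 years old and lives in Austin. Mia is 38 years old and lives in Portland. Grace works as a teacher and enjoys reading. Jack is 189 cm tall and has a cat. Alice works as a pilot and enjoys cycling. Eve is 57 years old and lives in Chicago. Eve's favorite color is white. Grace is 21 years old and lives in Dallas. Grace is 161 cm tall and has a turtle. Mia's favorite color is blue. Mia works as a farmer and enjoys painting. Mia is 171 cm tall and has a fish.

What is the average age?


Sum=220, n=5, avg=44

44


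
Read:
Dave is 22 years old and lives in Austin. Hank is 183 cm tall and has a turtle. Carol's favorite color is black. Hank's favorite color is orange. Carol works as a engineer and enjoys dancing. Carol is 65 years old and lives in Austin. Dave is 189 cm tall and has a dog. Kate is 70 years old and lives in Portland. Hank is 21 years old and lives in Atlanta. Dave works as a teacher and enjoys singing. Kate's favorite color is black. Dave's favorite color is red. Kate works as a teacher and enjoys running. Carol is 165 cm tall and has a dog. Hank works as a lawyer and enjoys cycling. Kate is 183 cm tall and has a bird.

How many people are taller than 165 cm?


Taller than 165: 3

3


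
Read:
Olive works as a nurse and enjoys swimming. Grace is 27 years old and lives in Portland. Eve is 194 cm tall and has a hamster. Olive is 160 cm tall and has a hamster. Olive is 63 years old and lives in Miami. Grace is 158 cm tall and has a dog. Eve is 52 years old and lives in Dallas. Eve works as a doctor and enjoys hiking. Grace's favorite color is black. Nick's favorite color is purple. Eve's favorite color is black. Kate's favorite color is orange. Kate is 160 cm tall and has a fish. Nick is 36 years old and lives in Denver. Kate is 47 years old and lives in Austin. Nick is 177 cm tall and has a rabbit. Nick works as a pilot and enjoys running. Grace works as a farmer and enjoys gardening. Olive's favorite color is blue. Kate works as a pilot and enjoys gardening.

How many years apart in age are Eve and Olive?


52 vs 63, diff = 11

11


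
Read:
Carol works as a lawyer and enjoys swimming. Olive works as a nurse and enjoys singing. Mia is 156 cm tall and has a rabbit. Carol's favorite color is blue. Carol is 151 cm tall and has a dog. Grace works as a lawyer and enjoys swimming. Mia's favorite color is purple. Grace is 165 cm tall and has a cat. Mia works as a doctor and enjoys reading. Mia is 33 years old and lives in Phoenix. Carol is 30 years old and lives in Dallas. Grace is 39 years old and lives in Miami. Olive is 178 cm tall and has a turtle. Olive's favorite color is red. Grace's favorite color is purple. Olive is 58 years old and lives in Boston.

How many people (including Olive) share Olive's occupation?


Olive is a nurse. Count = 1

1


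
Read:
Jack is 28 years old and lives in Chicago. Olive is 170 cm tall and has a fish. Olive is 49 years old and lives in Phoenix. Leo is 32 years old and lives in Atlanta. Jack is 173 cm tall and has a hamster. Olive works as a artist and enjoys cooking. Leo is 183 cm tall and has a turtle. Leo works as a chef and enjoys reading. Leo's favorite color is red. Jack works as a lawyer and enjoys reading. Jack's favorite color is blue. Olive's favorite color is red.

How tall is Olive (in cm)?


Olive is 170 cm tall

170


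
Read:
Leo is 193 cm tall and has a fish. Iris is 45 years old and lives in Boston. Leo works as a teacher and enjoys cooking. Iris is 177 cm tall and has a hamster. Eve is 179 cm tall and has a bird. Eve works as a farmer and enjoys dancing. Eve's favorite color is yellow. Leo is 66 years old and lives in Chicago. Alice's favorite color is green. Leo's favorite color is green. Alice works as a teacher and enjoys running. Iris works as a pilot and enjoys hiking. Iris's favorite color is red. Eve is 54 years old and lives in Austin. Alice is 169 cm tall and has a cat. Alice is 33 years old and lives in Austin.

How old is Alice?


Alice is 33 years old

33


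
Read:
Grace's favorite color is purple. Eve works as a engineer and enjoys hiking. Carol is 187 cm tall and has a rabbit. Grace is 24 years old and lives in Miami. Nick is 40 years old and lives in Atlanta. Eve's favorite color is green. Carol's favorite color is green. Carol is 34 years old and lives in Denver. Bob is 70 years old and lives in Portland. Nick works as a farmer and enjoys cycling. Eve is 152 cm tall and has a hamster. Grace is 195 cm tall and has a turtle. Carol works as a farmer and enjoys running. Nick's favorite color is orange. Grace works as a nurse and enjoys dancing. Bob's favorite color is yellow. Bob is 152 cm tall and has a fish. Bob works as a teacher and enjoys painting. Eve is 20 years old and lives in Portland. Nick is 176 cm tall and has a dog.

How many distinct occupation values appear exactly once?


Unique occupation values: 3

3


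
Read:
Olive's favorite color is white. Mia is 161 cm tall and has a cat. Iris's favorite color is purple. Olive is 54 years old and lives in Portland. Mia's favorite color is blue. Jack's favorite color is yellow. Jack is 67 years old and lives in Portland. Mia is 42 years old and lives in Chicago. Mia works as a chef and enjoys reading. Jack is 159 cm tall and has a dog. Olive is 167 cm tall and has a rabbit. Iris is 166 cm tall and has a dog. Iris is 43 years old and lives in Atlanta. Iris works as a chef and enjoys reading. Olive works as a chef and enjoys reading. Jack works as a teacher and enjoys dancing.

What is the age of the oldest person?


Oldest: Jack at 67

67


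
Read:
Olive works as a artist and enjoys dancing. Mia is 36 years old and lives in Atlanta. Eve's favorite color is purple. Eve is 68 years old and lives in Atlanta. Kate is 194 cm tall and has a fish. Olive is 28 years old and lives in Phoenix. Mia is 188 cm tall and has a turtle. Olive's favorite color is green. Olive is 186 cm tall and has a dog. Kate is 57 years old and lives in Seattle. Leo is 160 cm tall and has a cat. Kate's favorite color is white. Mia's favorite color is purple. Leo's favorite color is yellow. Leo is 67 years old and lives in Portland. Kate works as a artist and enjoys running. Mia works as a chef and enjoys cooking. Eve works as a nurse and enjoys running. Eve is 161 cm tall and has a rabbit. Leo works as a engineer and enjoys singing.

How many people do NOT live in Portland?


Not in Portland: 4

4


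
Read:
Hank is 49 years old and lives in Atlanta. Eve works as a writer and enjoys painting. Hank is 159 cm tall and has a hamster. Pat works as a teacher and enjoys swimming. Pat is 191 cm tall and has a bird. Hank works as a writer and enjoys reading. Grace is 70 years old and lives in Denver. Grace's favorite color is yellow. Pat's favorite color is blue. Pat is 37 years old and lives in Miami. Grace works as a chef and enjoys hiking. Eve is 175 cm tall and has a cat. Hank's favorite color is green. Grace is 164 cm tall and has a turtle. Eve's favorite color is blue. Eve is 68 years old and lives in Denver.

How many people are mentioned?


People: Hank, Eve, Grace, Pat. Count = 4

4


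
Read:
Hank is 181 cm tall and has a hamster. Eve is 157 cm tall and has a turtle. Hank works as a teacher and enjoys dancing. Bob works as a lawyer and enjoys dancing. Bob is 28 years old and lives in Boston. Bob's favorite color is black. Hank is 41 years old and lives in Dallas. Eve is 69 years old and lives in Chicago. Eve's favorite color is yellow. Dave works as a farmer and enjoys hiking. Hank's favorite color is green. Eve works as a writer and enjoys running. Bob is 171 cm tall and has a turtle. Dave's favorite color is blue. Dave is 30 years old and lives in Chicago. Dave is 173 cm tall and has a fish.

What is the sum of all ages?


28+69+41+30 = 168

168


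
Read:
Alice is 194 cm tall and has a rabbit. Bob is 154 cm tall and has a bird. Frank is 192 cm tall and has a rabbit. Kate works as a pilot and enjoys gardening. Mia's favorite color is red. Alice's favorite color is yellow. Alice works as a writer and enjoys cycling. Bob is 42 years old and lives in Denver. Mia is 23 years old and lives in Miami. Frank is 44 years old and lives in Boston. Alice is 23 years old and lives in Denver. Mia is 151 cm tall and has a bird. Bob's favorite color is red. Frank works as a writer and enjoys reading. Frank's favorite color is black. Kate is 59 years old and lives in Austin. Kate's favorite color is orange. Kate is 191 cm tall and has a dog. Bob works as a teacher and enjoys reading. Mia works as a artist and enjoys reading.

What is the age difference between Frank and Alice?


|44 - 23| = 21

21


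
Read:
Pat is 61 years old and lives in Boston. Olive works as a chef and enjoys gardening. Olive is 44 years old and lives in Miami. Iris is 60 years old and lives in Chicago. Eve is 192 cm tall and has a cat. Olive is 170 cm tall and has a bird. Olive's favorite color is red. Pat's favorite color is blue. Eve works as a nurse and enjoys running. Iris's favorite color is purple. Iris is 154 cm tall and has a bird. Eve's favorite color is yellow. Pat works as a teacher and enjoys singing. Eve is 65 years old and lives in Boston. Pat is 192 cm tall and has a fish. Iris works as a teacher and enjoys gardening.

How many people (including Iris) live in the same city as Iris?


Iris lives in Chicago. Count = 1

1


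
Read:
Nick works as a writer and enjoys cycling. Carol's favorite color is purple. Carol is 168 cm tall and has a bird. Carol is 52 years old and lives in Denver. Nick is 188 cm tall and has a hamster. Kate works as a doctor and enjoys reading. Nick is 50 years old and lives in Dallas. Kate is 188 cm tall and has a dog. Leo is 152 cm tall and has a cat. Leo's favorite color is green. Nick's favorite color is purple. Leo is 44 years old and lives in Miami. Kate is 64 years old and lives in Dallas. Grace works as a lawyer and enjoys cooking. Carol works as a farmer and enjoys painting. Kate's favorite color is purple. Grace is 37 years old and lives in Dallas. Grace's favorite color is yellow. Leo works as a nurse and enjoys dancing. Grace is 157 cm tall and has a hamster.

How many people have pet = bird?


Count: 1

1


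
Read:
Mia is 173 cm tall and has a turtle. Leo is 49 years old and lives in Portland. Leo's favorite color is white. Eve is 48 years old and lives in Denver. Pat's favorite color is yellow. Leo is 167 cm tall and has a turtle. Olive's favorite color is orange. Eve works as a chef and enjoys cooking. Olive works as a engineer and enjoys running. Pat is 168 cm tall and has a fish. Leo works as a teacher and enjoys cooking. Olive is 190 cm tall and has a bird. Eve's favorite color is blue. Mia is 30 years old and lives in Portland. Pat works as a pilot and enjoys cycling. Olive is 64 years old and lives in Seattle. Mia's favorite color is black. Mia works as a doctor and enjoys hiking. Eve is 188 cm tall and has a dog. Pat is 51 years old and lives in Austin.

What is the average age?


Sum=242, n=5, avg=48.4

48.4


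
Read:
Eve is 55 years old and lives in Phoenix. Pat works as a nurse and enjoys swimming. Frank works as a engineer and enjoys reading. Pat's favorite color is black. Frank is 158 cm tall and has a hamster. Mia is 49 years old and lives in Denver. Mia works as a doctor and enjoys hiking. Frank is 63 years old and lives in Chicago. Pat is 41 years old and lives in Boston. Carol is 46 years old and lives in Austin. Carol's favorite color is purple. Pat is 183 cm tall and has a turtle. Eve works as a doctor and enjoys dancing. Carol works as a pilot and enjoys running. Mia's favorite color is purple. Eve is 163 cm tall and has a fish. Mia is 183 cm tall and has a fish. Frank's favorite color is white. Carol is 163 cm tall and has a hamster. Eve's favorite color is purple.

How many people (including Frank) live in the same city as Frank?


Frank lives in Chicago. Count = 1

1


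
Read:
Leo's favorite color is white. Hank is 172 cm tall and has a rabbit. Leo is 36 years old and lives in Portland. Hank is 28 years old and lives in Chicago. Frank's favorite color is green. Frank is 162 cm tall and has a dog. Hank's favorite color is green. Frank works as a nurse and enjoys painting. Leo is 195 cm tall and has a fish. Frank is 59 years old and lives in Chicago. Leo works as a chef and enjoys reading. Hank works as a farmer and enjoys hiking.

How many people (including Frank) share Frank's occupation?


Frank is a nurse. Count = 1

1


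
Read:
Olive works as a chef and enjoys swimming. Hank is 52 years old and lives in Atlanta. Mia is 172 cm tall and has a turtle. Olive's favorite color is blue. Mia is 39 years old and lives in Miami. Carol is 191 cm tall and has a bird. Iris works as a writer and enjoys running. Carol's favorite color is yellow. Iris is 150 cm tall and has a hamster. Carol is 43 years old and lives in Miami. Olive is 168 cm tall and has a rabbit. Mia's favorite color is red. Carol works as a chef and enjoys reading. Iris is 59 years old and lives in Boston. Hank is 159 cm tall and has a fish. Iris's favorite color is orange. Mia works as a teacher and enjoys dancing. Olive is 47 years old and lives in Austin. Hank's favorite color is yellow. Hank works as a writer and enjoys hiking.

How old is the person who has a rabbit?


Person with rabbit is Olive, age 47

47


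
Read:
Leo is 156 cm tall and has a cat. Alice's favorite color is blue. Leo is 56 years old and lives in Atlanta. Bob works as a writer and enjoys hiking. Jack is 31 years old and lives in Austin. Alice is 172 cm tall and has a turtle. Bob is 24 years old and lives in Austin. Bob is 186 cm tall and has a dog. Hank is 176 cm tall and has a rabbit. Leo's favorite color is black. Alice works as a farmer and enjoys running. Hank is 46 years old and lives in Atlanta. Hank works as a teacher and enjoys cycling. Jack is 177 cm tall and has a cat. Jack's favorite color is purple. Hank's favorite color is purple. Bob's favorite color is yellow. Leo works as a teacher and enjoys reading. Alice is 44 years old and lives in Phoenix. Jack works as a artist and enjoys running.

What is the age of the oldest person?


Oldest: Leo at 56

56


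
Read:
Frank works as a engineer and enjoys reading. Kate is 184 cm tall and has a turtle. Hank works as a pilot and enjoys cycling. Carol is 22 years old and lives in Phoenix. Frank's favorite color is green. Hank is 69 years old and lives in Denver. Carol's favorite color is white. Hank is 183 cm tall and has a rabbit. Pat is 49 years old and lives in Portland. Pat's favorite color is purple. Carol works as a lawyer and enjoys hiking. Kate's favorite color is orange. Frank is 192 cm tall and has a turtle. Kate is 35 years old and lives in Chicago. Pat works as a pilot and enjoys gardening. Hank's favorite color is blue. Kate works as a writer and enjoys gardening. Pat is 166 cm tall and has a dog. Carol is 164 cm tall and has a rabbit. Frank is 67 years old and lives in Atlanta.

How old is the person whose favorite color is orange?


Person with favorite color=orange is Kate, age 35

35


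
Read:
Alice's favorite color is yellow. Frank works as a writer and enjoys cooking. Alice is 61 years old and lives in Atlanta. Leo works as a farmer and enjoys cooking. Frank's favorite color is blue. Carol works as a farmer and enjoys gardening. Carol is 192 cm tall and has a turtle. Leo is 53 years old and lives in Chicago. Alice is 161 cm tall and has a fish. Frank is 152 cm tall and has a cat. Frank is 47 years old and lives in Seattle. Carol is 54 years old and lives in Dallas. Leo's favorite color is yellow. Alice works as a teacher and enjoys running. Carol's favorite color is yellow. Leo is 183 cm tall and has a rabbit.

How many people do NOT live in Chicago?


Not in Chicago: 3

3


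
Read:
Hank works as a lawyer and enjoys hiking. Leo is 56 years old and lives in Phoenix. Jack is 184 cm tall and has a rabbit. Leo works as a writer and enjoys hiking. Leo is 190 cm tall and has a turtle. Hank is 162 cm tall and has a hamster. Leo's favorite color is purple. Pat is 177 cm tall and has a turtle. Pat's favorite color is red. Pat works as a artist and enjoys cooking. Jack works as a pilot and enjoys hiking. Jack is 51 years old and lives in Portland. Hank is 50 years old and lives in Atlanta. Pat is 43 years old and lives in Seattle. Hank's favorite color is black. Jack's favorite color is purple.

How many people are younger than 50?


Filter: 1

1


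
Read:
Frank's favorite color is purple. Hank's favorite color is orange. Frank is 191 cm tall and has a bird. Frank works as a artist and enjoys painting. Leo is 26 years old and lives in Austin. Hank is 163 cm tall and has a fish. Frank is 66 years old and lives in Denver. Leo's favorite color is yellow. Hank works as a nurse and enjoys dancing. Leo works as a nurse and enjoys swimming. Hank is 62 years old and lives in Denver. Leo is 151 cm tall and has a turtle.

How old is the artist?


The artist is Frank, age 66

66


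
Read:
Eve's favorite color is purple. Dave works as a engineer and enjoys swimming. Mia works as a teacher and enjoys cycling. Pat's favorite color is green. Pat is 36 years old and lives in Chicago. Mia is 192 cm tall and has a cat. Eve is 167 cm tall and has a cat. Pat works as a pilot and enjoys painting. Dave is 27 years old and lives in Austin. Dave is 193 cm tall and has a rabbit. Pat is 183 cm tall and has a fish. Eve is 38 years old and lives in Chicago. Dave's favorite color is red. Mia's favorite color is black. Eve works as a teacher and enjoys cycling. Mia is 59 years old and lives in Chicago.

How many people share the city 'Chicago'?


Count: 3

3


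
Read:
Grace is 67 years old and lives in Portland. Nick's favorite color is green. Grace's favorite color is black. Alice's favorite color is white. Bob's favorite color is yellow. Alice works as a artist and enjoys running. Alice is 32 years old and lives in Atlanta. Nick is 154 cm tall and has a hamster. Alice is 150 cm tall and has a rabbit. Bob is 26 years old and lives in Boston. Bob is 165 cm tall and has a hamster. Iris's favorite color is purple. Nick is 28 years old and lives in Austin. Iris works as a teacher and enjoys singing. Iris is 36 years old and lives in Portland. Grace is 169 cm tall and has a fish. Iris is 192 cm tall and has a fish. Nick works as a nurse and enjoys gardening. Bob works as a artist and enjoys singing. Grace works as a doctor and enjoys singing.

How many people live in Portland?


Count in Portland: 2

2


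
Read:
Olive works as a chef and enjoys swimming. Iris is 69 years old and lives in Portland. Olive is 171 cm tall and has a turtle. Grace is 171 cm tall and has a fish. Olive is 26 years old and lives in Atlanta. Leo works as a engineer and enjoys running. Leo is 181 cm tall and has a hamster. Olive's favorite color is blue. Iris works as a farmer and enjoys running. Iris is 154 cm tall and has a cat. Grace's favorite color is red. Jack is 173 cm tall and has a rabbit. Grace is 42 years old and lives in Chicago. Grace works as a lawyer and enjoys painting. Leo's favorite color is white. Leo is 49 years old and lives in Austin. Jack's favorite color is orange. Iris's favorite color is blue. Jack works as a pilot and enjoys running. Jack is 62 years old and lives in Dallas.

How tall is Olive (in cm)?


Olive is 171 cm tall

171


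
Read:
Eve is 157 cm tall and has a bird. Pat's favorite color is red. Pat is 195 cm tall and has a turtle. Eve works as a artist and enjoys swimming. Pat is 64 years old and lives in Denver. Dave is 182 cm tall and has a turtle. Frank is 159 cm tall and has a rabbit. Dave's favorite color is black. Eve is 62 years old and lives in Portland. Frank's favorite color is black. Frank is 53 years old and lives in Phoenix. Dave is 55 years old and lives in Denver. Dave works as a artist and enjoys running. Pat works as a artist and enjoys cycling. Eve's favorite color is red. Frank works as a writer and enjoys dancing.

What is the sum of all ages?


62+53+55+64 = 234

234


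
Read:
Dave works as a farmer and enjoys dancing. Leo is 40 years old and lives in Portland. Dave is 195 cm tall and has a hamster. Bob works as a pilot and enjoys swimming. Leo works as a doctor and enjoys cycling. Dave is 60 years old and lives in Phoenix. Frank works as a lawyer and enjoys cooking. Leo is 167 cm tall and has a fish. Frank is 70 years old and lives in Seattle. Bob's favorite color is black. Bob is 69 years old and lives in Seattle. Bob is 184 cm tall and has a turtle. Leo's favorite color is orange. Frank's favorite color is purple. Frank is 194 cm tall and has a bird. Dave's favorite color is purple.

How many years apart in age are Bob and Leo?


69 vs 40, diff = 29

29


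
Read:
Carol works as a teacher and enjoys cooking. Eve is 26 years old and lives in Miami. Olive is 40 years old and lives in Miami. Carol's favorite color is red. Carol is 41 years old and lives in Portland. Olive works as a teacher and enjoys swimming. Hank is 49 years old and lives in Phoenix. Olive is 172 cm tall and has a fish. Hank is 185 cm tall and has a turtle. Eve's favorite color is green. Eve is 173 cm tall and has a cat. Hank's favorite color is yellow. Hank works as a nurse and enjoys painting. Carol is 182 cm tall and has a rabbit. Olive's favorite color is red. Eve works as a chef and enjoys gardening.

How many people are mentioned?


People: Olive, Carol, Hank, Eve. Count = 4

4


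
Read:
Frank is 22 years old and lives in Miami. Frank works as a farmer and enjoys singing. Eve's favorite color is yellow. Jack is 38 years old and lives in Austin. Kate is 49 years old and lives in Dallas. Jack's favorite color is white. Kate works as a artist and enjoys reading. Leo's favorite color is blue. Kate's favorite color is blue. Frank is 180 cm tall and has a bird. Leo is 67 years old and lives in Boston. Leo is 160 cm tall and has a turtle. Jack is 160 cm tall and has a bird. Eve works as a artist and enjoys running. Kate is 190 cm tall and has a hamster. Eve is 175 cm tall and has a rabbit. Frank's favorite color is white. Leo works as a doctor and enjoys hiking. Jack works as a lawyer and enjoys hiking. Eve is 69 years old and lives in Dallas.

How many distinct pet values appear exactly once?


Unique pet values: 3

3


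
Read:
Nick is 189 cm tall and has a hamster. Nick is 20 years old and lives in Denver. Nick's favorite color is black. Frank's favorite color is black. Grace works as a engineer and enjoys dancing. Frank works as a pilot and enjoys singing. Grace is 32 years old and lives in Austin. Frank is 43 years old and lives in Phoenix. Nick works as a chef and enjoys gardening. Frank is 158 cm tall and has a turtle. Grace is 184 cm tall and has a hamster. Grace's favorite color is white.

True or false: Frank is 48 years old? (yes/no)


Frank is actually 43. no

no


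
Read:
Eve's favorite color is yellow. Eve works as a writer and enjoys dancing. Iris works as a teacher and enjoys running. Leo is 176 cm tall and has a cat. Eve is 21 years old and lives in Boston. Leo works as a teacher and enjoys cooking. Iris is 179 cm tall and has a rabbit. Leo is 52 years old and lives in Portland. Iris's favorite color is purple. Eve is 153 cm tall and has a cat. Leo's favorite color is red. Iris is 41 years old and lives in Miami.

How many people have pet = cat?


Count: 2

2


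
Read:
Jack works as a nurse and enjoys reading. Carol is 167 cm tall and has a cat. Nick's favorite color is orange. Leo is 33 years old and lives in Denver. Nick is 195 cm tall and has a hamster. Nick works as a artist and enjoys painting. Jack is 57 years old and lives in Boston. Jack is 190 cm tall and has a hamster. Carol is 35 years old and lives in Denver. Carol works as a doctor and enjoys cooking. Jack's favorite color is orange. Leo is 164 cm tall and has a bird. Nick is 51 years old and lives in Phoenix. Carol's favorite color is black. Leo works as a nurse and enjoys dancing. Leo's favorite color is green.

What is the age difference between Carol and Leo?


|35 - 33| = 2

2


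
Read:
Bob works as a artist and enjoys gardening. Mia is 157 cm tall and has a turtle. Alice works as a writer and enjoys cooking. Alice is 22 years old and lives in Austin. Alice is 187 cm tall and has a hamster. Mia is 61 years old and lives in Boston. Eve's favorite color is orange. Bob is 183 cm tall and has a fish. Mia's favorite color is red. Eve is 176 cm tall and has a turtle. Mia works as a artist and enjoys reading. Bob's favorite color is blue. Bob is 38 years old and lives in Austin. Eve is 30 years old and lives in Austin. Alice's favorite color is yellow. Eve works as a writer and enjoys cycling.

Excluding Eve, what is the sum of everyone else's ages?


Sum (excluding Eve): 121

121


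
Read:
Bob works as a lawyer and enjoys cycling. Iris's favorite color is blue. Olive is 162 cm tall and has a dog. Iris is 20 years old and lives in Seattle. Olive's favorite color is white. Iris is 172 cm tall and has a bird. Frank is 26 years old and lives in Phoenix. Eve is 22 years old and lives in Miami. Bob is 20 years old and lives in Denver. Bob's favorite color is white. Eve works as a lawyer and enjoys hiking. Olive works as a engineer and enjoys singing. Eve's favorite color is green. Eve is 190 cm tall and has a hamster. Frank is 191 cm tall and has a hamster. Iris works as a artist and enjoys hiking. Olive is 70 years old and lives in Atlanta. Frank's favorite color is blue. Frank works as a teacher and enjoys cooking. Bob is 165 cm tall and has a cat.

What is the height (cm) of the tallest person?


Tallest: Frank at 191 cm

191


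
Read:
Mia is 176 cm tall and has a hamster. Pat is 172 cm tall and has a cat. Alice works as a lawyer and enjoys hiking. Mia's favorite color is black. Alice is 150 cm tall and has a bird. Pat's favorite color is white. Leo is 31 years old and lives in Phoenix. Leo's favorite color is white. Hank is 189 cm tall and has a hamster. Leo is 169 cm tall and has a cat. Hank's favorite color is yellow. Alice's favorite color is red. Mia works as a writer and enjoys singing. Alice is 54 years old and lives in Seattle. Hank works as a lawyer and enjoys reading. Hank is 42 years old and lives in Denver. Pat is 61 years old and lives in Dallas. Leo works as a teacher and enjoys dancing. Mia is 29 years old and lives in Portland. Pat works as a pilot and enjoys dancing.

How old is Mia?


Mia is 29 years old

29


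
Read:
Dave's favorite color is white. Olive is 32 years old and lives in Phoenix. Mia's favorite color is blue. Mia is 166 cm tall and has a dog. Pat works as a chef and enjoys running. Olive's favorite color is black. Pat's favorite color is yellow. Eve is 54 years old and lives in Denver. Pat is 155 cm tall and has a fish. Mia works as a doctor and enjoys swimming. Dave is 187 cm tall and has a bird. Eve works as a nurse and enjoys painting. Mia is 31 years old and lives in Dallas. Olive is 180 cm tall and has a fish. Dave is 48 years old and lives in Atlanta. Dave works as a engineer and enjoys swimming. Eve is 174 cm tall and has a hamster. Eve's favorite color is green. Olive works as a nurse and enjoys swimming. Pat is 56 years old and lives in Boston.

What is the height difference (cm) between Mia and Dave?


|166 - 187| = 21

21


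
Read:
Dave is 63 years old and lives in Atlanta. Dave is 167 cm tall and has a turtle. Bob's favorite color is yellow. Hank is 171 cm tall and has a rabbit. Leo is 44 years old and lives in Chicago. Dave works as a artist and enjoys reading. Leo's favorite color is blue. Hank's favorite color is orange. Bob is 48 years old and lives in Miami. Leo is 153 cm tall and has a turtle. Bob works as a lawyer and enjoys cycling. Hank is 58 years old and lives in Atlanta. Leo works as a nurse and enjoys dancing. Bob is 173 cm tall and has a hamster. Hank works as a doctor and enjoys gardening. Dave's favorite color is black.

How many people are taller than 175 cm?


Taller than 175: 0

0


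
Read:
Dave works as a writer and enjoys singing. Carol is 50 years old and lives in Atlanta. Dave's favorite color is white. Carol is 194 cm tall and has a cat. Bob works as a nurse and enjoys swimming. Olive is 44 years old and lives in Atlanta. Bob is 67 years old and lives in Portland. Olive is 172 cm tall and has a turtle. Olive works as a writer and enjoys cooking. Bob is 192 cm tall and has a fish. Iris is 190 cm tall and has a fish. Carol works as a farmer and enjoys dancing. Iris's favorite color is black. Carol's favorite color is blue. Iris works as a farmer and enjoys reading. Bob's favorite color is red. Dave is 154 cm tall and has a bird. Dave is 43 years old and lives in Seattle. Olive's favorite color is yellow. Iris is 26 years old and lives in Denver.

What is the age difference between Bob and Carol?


|67 - 50| = 17

17


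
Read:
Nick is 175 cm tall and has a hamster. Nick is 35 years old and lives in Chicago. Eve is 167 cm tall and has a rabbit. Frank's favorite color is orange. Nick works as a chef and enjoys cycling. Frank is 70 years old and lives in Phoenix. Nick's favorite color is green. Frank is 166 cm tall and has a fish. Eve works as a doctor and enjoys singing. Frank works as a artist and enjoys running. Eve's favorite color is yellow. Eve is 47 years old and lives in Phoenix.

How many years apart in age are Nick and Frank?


35 vs 70, diff = 35

35


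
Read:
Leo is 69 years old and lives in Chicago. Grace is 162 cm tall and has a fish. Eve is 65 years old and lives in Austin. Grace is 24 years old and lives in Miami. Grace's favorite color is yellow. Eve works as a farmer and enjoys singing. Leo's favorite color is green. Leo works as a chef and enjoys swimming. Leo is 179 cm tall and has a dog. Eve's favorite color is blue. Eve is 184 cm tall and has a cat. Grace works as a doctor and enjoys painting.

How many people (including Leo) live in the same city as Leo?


Leo lives in Chicago. Count = 1

1


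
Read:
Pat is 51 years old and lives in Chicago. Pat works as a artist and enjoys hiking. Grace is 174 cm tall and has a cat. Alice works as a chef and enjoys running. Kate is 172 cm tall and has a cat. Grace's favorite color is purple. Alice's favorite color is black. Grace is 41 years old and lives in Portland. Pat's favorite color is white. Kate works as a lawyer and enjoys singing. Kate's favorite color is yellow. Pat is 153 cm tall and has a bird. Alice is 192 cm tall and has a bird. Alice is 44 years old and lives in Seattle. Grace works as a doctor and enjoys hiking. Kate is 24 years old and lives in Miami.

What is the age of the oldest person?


Oldest: Pat at 51

51


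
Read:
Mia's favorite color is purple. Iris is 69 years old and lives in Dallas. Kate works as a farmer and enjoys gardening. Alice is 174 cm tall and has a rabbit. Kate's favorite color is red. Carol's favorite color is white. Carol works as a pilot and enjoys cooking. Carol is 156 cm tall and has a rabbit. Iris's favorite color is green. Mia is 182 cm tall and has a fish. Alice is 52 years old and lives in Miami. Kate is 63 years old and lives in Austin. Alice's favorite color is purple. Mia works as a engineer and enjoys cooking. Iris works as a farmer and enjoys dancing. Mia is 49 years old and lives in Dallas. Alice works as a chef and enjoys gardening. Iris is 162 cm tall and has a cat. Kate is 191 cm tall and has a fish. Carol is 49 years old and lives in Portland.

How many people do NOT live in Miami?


Not in Miami: 4

4


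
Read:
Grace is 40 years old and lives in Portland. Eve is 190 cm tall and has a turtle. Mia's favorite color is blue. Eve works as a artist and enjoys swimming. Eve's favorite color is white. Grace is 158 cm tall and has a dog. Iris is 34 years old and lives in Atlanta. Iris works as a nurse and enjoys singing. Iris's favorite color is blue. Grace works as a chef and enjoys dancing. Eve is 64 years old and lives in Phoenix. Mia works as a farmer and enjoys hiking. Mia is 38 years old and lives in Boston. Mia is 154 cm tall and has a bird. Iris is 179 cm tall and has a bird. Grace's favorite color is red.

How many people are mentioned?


People: Eve, Iris, Mia, Grace. Count = 4

4


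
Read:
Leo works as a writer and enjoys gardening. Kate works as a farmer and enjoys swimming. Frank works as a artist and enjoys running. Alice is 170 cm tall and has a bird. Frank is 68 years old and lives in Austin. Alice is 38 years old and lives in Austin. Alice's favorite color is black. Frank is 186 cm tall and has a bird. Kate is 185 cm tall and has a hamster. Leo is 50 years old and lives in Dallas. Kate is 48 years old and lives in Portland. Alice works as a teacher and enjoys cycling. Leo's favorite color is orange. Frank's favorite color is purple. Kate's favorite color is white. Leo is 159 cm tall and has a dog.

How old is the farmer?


The farmer is Kate, age 48

48


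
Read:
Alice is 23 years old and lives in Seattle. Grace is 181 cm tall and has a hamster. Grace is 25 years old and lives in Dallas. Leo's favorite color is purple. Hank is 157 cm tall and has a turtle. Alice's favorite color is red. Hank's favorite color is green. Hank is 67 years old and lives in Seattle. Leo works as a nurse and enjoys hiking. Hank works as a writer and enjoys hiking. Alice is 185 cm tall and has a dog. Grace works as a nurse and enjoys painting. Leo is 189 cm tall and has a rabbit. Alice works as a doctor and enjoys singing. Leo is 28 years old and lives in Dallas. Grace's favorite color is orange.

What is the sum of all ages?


67+23+28+25 = 143

143


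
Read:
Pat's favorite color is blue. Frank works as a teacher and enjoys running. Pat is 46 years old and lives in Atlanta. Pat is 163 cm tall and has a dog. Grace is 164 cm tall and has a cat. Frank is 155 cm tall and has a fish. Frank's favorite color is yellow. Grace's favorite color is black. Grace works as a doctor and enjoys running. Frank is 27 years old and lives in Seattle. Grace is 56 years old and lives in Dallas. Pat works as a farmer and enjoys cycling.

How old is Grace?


Grace is 56 years old

56


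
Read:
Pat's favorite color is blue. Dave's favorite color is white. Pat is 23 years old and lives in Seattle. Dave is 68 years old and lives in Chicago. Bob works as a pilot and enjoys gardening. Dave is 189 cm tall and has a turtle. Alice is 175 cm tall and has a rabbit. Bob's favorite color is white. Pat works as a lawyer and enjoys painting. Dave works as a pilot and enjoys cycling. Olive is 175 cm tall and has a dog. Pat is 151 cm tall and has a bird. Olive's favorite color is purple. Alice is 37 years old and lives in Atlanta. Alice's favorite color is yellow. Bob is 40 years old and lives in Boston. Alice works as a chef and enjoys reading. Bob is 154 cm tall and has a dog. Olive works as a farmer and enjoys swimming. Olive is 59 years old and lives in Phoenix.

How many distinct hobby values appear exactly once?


Unique hobby values: 5

5
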